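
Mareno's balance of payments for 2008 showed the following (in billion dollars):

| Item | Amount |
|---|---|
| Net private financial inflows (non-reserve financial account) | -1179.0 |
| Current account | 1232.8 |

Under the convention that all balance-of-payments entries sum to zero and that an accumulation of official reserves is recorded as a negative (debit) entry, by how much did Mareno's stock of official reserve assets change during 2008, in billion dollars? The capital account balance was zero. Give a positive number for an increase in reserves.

53.8

Official reserve transactions balance = -(1232.8 + (-1179.0)) = -53.8
An accumulation of reserves is recorded as a debit (negative entry), so the change in the stock of reserves is the negative of that balance.
Change in official reserves = -(-53.8) = 53.8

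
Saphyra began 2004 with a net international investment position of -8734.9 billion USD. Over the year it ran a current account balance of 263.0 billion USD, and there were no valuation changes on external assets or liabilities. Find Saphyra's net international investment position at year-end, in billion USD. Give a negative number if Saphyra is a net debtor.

With no valuation effects, change in NIIP = current account = 263.0
End-of-year NIIP = -8734.9 + 263.0 = -8471.9

-8471.9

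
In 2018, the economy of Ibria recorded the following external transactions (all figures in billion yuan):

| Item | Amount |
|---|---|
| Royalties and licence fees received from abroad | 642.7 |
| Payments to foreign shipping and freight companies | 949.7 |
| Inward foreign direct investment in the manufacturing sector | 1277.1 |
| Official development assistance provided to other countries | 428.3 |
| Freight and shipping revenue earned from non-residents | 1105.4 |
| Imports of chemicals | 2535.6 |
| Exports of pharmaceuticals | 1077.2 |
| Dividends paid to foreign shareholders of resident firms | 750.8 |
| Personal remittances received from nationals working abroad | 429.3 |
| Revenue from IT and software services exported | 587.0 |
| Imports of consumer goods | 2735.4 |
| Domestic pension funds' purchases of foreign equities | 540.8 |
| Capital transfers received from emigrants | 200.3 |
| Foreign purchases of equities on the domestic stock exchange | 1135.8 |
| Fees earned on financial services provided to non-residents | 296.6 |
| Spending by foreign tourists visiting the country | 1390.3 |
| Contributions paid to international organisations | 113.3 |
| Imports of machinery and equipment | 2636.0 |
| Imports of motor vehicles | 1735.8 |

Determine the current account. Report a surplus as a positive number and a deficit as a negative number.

Goods: -2636.0 - 2535.6 - 1735.8 - 2735.4 + 1077.2 = -8565.6
Services: 1390.3 + 1105.4 - 949.7 + 296.6 + 587.0 + 642.7 = 3072.3
Primary income: -750.8
Secondary income: -113.3 + 429.3 - 428.3 = -112.3
Current account = (-8565.6) + 3072.3 + (-750.8) + (-112.3) = -6356.4
(Excluded from the current account — financial account: inward foreign direct investment in the manufacturing sector 1277.1, domestic pension funds' purchases of foreign equities 540.8, foreign purchases of equities on the domestic stock exchange 1135.8; capital account: capital transfers received from emigrants 200.3.)

-6356.4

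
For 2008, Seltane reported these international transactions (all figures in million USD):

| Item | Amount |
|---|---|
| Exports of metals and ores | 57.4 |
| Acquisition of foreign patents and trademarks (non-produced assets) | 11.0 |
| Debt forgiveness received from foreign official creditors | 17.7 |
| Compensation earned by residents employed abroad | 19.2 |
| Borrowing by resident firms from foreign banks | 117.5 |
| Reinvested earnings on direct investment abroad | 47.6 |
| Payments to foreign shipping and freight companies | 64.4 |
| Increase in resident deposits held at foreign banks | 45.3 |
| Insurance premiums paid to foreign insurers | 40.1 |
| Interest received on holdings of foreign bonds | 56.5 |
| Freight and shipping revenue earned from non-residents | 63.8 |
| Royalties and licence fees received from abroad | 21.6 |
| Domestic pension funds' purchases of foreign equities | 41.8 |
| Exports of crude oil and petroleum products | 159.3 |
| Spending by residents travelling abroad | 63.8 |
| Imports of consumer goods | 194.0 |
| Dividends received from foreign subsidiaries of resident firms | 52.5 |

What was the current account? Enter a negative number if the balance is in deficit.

115.6

Goods: 159.3 - 194.0 + 57.4 = 22.7
Services: -63.8 - 40.1 + 63.8 - 64.4 + 21.6 = -82.9
Primary income: 19.2 + 56.5 + 52.5 + 47.6 = 175.8
Current account = 22.7 + (-82.9) + 175.8 = 115.6
(Excluded from the current account — capital account: acquisition of foreign patents and trademarks (non-produced assets) 11.0, debt forgiveness received from foreign official creditors 17.7; financial account: borrowing by resident firms from foreign banks 117.5, increase in resident deposits held at foreign banks 45.3, domestic pension funds' purchases of foreign equities 41.8.)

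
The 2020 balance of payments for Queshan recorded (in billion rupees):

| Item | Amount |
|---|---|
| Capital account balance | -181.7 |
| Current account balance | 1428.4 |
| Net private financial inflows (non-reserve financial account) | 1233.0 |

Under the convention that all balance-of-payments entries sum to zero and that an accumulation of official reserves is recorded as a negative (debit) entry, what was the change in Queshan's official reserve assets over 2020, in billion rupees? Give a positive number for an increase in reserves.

Official reserve transactions balance = -(1428.4 + (-181.7) + 1233.0) = -2479.7
An accumulation of reserves is recorded as a debit (negative entry), so the change in the stock of reserves is the negative of that balance.
Change in official reserves = -(-2479.7) = 2479.7

2479.7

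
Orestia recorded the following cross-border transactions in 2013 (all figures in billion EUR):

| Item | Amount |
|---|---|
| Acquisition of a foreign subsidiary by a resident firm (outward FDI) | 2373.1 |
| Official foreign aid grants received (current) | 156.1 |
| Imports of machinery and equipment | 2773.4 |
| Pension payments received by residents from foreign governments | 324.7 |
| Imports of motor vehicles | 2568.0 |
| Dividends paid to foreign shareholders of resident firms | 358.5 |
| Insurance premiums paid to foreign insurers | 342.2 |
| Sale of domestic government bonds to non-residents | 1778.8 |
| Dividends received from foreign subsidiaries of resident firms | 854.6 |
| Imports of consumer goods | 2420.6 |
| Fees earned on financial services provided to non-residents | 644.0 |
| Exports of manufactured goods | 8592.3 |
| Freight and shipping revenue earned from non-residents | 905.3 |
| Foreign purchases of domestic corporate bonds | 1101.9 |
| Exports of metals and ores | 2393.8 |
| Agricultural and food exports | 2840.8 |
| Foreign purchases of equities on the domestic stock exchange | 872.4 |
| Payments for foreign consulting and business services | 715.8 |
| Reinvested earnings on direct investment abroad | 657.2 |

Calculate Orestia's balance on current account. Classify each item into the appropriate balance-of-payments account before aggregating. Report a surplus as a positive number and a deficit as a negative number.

Goods: 2840.8 - 2773.4 + 2393.8 - 2568.0 - 2420.6 + 8592.3 = 6064.9
Services: 905.3 - 715.8 - 342.2 + 644.0 = 491.3
Primary income: -358.5 + 657.2 + 854.6 = 1153.3
Secondary income: 156.1 + 324.7 = 480.8
Current account = 6064.9 + 491.3 + 1153.3 + 480.8 = 8190.3
(Excluded from the current account — financial account: acquisition of a foreign subsidiary by a resident firm (outward FDI) 2373.1, sale of domestic government bonds to non-residents 1778.8, foreign purchases of domestic corporate bonds 1101.9, foreign purchases of equities on the domestic stock exchange 872.4.)

8190.3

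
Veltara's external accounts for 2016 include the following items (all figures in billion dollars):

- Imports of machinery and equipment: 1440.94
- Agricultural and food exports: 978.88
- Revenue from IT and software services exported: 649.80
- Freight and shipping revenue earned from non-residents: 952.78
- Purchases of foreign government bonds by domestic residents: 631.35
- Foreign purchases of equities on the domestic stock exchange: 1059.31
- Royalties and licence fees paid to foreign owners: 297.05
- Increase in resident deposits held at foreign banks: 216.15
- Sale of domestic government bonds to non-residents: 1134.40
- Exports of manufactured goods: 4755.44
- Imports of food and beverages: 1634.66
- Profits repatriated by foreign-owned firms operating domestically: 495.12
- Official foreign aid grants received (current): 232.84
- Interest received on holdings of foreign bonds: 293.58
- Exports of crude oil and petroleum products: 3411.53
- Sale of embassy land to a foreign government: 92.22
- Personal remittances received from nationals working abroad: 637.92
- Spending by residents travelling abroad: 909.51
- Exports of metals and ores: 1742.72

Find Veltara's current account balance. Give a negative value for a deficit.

Goods: 3411.53 + 1742.72 - 1634.66 + 4755.44 - 1440.94 + 978.88 = 7812.97
Services: 952.78 + 649.80 - 909.51 - 297.05 = 396.02
Primary income: -495.12 + 293.58 = -201.54
Secondary income: 232.84 + 637.92 = 870.76
Current account = 7812.97 + 396.02 + (-201.54) + 870.76 = 8878.21
(Excluded from the current account — financial account: purchases of foreign government bonds by domestic residents 631.35, foreign purchases of equities on the domestic stock exchange 1059.31, increase in resident deposits held at foreign banks 216.15, sale of domestic government bonds to non-residents 1134.40; capital account: sale of embassy land to a foreign government 92.22.)

8878.21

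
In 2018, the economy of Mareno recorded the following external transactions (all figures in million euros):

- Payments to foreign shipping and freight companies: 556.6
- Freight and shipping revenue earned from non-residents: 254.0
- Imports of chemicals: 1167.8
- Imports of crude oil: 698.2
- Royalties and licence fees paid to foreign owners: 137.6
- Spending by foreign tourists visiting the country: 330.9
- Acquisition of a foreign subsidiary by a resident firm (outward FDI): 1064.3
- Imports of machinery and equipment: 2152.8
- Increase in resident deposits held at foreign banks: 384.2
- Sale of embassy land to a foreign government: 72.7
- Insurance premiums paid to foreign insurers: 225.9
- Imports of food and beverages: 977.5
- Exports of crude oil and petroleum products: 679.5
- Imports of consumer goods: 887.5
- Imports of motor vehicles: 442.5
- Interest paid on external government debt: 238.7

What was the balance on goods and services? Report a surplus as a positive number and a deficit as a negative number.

Goods: -887.5 - 977.5 - 442.5 - 2152.8 - 1167.8 + 679.5 - 698.2 = -5646.8
Services: -137.6 + 330.9 + 254.0 - 556.6 - 225.9 = -335.2
Trade balance = -5646.8 + (-335.2) = -5982.0
(Excluded from the trade balance — financial account: acquisition of a foreign subsidiary by a resident firm (outward FDI) 1064.3, increase in resident deposits held at foreign banks 384.2; capital account: sale of embassy land to a foreign government 72.7; primary income: interest paid on external government debt 238.7.)

-5982.0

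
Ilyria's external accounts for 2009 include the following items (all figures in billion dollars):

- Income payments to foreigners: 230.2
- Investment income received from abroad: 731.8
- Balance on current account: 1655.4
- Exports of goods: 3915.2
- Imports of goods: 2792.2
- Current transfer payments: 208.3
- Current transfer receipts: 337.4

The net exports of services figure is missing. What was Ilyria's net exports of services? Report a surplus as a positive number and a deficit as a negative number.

Current account = goods balance + services balance + net primary income + net secondary income
Sum of the known components = 1753.7
Net exports of services = CA - (known components) = 1655.4 - 1753.7 = -98.3

-98.3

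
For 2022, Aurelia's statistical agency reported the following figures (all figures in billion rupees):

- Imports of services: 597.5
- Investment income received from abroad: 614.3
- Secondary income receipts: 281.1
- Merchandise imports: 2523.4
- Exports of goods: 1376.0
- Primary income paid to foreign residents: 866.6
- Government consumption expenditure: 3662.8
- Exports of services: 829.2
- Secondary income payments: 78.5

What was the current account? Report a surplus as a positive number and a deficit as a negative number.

-965.4

Goods balance = 1376.0 - 2523.4 = -1147.4
Services balance = 829.2 - 597.5 = 231.7
Trade balance (goods + services) = -1147.4 + 231.7 = -915.7
Net primary income = 614.3 - 866.6 = -252.3
Net secondary income = 281.1 - 78.5 = 202.6
Current account = -915.7 + (-252.3) + 202.6 = -965.4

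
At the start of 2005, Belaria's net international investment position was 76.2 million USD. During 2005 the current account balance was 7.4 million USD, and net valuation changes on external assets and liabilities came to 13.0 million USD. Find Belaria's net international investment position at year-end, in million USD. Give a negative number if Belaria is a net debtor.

96.6

Change in NIIP = current account + net valuation change = 7.4 + 13.0 = 20.4
End-of-year NIIP = 76.2 + 20.4 = 96.6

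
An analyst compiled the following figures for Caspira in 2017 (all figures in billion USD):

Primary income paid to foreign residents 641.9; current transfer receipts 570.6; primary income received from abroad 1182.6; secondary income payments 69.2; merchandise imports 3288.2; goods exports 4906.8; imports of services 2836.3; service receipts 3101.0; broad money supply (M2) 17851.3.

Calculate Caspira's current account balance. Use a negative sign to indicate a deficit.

2925.4

Goods balance = 4906.8 - 3288.2 = 1618.6
Services balance = 3101.0 - 2836.3 = 264.7
Trade balance (goods + services) = 1618.6 + 264.7 = 1883.3
Net primary income = 1182.6 - 641.9 = 540.7
Net secondary income = 570.6 - 69.2 = 501.4
Current account = 1883.3 + 540.7 + 501.4 = 2925.4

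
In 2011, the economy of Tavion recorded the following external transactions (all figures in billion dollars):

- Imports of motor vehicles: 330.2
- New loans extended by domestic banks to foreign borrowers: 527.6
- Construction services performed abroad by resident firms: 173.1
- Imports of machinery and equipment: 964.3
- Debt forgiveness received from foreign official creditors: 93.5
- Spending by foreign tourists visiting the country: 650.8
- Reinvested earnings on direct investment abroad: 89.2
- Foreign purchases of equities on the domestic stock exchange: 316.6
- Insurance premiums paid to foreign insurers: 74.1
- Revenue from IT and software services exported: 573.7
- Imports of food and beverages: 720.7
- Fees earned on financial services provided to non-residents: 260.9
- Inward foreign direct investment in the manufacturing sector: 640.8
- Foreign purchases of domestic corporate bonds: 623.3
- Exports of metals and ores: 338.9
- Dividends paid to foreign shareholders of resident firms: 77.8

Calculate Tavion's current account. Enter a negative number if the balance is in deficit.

Goods: 338.9 - 964.3 - 330.2 - 720.7 = -1676.3
Services: 260.9 - 74.1 + 173.1 + 650.8 + 573.7 = 1584.4
Primary income: -77.8 + 89.2 = 11.4
Current account = (-1676.3) + 1584.4 + 11.4 = -80.5
(Excluded from the current account — financial account: new loans extended by domestic banks to foreign borrowers 527.6, foreign purchases of equities on the domestic stock exchange 316.6, inward foreign direct investment in the manufacturing sector 640.8, foreign purchases of domestic corporate bonds 623.3; capital account: debt forgiveness received from foreign official creditors 93.5.)

-80.5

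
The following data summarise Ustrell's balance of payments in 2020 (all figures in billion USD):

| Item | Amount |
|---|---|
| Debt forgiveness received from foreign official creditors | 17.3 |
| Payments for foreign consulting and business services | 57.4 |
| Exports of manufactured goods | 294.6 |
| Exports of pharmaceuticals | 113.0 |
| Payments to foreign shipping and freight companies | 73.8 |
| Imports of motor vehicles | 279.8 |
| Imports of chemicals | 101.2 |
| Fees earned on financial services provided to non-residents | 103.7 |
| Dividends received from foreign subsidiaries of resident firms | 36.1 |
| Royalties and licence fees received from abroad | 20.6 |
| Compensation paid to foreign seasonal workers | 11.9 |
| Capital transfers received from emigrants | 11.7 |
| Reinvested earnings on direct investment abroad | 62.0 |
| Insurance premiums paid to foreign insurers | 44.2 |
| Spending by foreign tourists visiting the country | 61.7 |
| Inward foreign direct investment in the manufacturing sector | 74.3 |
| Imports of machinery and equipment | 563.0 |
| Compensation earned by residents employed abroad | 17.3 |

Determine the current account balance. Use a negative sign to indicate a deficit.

Goods: -101.2 + 113.0 - 279.8 + 294.6 - 563.0 = -536.4
Services: -73.8 + 103.7 + 20.6 + 61.7 - 57.4 - 44.2 = 10.6
Primary income: 36.1 - 11.9 + 17.3 + 62.0 = 103.5
Current account = (-536.4) + 10.6 + 103.5 = -422.3
(Excluded from the current account — capital account: debt forgiveness received from foreign official creditors 17.3, capital transfers received from emigrants 11.7; financial account: inward foreign direct investment in the manufacturing sector 74.3.)

-422.3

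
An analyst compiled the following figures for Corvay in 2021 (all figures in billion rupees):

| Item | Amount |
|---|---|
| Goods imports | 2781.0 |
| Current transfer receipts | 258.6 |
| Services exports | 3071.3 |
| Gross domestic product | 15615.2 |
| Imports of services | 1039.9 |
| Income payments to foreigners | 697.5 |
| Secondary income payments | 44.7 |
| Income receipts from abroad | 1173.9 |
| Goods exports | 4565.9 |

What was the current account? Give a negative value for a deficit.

4506.6

Goods balance = 4565.9 - 2781.0 = 1784.9
Services balance = 3071.3 - 1039.9 = 2031.4
Trade balance (goods + services) = 1784.9 + 2031.4 = 3816.3
Net primary income = 1173.9 - 697.5 = 476.4
Net secondary income = 258.6 - 44.7 = 213.9
Current account = 3816.3 + 476.4 + 213.9 = 4506.6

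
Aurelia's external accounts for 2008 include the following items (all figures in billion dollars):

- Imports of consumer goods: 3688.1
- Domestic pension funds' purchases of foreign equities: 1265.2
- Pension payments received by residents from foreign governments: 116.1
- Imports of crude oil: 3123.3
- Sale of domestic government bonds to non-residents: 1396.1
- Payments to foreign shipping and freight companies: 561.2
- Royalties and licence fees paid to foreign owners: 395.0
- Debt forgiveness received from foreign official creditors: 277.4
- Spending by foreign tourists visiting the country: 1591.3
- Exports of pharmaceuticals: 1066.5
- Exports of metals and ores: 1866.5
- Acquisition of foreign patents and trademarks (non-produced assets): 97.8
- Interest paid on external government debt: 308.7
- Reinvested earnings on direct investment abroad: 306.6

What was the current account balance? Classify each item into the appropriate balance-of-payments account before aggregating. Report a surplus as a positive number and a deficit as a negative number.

Goods: 1066.5 + 1866.5 - 3688.1 - 3123.3 = -3878.4
Services: -395.0 - 561.2 + 1591.3 = 635.1
Primary income: -308.7 + 306.6 = -2.1
Secondary income: 116.1
Current account = (-3878.4) + 635.1 + (-2.1) + 116.1 = -3129.3
(Excluded from the current account — financial account: domestic pension funds' purchases of foreign equities 1265.2, sale of domestic government bonds to non-residents 1396.1; capital account: debt forgiveness received from foreign official creditors 277.4, acquisition of foreign patents and trademarks (non-produced assets) 97.8.)

-3129.3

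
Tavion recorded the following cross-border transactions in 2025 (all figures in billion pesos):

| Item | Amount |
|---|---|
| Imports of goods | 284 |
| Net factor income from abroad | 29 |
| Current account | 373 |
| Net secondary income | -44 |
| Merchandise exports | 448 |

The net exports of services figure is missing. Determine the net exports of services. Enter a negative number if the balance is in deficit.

224

Current account = goods balance + services balance + net primary income + net secondary income
Sum of the known components = 149
Net exports of services = CA - (known components) = 373 - 149 = 224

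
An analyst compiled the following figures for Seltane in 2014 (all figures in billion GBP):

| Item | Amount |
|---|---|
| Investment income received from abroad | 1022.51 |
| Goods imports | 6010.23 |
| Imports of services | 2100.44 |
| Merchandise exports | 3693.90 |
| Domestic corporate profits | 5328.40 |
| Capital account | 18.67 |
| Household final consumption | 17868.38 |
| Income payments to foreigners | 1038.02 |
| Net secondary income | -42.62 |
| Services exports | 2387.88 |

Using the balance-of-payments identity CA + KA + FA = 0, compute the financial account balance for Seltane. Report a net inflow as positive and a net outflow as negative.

Goods balance = 3693.90 - 6010.23 = -2316.33
Services balance = 2387.88 - 2100.44 = 287.44
Trade balance (goods + services) = -2316.33 + 287.44 = -2028.89
Net primary income = 1022.51 - 1038.02 = -15.51
Net secondary income = -42.62
Current account = -2028.89 + (-15.51) + (-42.62) = -2087.02
Financial account = -(-2087.02 + 18.67) = 2068.35

2068.35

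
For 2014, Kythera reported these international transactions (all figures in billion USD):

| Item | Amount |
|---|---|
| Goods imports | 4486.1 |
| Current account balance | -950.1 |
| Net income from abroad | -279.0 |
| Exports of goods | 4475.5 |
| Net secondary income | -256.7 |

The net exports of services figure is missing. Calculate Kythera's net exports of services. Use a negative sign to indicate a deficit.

Current account = goods balance + services balance + net primary income + net secondary income
Sum of the known components = -546.3
Net exports of services = CA - (known components) = -950.1 - (-546.3) = -403.8

-403.8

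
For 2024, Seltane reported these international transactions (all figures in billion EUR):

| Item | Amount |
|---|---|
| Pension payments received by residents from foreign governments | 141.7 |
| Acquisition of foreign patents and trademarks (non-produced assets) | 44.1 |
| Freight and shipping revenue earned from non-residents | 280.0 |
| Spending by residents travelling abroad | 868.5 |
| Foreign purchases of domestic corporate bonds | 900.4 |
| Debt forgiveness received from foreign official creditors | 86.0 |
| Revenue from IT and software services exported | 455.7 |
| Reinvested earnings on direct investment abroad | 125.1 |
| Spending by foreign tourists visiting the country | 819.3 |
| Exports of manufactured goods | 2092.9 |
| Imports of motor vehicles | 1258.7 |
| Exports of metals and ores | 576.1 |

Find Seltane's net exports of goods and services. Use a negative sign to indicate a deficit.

Goods: 576.1 + 2092.9 - 1258.7 = 1410.3
Services: 819.3 - 868.5 + 455.7 + 280.0 = 686.5
Trade balance = 1410.3 + 686.5 = 2096.8
(Excluded from the trade balance — secondary income: pension payments received by residents from foreign governments 141.7; capital account: acquisition of foreign patents and trademarks (non-produced assets) 44.1, debt forgiveness received from foreign official creditors 86.0; financial account: foreign purchases of domestic corporate bonds 900.4; primary income: reinvested earnings on direct investment abroad 125.1.)

2096.8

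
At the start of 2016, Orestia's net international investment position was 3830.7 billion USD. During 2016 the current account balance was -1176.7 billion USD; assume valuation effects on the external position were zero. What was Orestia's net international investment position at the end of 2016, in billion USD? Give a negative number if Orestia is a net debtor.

With no valuation effects, change in NIIP = current account = -1176.7
End-of-year NIIP = 3830.7 + (-1176.7) = 2654.0

2654.0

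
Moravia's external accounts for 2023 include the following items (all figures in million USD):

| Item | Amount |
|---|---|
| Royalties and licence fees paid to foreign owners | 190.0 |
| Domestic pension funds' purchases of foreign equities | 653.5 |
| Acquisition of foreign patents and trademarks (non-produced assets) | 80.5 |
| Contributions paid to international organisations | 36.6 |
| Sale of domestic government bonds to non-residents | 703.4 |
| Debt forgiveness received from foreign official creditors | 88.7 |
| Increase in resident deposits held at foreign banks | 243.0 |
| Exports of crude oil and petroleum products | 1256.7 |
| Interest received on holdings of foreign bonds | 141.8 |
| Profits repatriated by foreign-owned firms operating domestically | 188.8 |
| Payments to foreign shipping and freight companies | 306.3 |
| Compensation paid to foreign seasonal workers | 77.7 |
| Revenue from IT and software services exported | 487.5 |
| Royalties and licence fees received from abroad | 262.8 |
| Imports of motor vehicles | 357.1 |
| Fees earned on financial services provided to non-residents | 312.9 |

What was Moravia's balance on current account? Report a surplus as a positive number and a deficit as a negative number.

Goods: -357.1 + 1256.7 = 899.6
Services: 487.5 - 190.0 - 306.3 + 262.8 + 312.9 = 566.9
Primary income: -188.8 - 77.7 + 141.8 = -124.7
Secondary income: -36.6
Current account = 899.6 + 566.9 + (-124.7) + (-36.6) = 1305.2
(Excluded from the current account — financial account: domestic pension funds' purchases of foreign equities 653.5, sale of domestic government bonds to non-residents 703.4, increase in resident deposits held at foreign banks 243.0; capital account: acquisition of foreign patents and trademarks (non-produced assets) 80.5, debt forgiveness received from foreign official creditors 88.7.)

1305.2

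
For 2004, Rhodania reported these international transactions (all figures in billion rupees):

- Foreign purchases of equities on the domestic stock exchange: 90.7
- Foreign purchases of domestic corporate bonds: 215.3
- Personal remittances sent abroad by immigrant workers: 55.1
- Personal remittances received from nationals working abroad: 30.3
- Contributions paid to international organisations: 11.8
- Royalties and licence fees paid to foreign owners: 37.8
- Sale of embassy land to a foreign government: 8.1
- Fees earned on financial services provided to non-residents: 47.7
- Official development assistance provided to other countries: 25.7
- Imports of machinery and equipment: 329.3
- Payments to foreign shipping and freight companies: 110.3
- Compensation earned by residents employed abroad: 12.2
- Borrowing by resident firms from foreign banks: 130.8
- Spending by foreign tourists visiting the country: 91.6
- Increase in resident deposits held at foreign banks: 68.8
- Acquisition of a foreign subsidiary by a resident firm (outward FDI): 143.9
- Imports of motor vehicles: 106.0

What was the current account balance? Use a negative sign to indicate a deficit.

-494.2

Goods: -106.0 - 329.3 = -435.3
Services: -37.8 + 47.7 - 110.3 + 91.6 = -8.8
Primary income: 12.2
Secondary income: -25.7 - 55.1 - 11.8 + 30.3 = -62.3
Current account = (-435.3) + (-8.8) + 12.2 + (-62.3) = -494.2
(Excluded from the current account — financial account: foreign purchases of equities on the domestic stock exchange 90.7, foreign purchases of domestic corporate bonds 215.3, borrowing by resident firms from foreign banks 130.8, increase in resident deposits held at foreign banks 68.8, acquisition of a foreign subsidiary by a resident firm (outward FDI) 143.9; capital account: sale of embassy land to a foreign government 8.1.)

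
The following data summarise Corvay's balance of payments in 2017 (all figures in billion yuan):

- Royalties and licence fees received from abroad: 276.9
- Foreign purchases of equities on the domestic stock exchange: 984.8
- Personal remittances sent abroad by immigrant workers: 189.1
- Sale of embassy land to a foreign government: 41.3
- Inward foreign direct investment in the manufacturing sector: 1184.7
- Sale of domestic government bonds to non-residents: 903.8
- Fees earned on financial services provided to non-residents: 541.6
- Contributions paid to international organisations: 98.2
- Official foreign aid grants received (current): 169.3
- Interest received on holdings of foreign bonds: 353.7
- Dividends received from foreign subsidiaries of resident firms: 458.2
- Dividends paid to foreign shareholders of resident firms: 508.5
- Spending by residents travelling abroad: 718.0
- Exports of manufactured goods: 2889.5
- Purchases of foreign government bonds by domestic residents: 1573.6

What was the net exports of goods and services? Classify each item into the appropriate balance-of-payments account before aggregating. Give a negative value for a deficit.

Goods: 2889.5
Services: -718.0 + 276.9 + 541.6 = 100.5
Trade balance = 2889.5 + 100.5 = 2990.0
(Excluded from the trade balance — financial account: foreign purchases of equities on the domestic stock exchange 984.8, inward foreign direct investment in the manufacturing sector 1184.7, sale of domestic government bonds to non-residents 903.8, purchases of foreign government bonds by domestic residents 1573.6; secondary income: personal remittances sent abroad by immigrant workers 189.1, contributions paid to international organisations 98.2, official foreign aid grants received (current) 169.3; capital account: sale of embassy land to a foreign government 41.3; primary income: interest received on holdings of foreign bonds 353.7, dividends received from foreign subsidiaries of resident firms 458.2, dividends paid to foreign shareholders of resident firms 508.5.)

2990.0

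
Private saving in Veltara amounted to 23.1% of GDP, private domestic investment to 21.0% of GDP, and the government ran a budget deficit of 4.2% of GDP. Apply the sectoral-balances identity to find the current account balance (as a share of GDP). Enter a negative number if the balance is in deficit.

-2.1

By the sectoral-balances identity, CA = (S_private - I) + (T - G).
Private balance = 23.1 - 21.0 = 2.1
Government balance (T - G) = -4.2
CA = 2.1 + (-4.2) = -2.1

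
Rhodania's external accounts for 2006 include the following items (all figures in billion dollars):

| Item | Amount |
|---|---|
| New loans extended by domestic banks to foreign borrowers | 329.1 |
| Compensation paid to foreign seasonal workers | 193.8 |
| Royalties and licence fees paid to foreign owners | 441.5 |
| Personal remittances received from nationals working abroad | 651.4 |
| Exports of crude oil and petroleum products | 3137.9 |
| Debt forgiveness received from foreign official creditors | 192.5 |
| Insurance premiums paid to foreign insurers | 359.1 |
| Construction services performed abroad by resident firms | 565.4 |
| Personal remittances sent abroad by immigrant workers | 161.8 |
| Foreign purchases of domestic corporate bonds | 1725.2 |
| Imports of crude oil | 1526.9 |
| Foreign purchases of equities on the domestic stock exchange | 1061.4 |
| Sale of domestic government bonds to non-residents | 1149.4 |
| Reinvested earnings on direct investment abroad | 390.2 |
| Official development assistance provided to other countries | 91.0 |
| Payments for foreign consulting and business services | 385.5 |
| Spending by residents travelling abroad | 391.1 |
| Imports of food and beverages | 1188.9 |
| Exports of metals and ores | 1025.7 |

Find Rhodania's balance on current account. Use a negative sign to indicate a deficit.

1031.0

Goods: 1025.7 - 1526.9 - 1188.9 + 3137.9 = 1447.8
Services: -441.5 - 359.1 - 385.5 - 391.1 + 565.4 = -1011.8
Primary income: -193.8 + 390.2 = 196.4
Secondary income: 651.4 - 161.8 - 91.0 = 398.6
Current account = 1447.8 + (-1011.8) + 196.4 + 398.6 = 1031.0
(Excluded from the current account — financial account: new loans extended by domestic banks to foreign borrowers 329.1, foreign purchases of domestic corporate bonds 1725.2, foreign purchases of equities on the domestic stock exchange 1061.4, sale of domestic government bonds to non-residents 1149.4; capital account: debt forgiveness received from foreign official creditors 192.5.)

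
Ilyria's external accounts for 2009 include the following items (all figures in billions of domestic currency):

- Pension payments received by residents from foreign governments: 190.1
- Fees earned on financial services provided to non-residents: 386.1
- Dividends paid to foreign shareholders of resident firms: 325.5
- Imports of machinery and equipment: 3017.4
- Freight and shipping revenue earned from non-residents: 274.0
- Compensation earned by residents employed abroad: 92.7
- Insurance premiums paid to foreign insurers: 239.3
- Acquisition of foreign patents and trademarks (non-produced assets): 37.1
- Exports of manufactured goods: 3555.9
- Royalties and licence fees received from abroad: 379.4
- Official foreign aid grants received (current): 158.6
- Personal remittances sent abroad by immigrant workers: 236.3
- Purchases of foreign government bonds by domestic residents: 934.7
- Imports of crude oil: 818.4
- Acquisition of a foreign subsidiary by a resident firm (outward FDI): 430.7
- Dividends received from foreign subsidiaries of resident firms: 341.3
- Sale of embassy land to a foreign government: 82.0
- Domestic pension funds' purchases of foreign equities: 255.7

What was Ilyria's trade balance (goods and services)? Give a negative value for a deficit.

520.3

Goods: -3017.4 + 3555.9 - 818.4 = -279.9
Services: 274.0 + 379.4 + 386.1 - 239.3 = 800.2
Trade balance = -279.9 + 800.2 = 520.3
(Excluded from the trade balance — secondary income: pension payments received by residents from foreign governments 190.1, official foreign aid grants received (current) 158.6, personal remittances sent abroad by immigrant workers 236.3; primary income: dividends paid to foreign shareholders of resident firms 325.5, compensation earned by residents employed abroad 92.7, dividends received from foreign subsidiaries of resident firms 341.3; capital account: acquisition of foreign patents and trademarks (non-produced assets) 37.1, sale of embassy land to a foreign government 82.0; financial account: purchases of foreign government bonds by domestic residents 934.7, acquisition of a foreign subsidiary by a resident firm (outward FDI) 430.7, domestic pension funds' purchases of foreign equities 255.7.)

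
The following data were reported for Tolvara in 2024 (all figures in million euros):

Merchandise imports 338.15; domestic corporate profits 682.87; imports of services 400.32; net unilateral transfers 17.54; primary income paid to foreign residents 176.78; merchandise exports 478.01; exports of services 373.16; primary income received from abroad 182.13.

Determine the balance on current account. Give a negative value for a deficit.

Goods balance = 478.01 - 338.15 = 139.86
Services balance = 373.16 - 400.32 = -27.16
Trade balance (goods + services) = 139.86 + (-27.16) = 112.70
Net primary income = 182.13 - 176.78 = 5.35
Net secondary income = 17.54
Current account = 112.70 + 5.35 + 17.54 = 135.59

135.59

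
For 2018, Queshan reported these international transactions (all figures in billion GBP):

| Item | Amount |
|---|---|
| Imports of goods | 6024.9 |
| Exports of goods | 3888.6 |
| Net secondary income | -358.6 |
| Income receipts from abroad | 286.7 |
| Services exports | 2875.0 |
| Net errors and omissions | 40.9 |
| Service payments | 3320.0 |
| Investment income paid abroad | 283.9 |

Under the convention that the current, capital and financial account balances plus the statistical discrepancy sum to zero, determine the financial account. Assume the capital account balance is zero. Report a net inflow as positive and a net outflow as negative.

2896.2

Goods balance = 3888.6 - 6024.9 = -2136.3
Services balance = 2875.0 - 3320.0 = -445.0
Trade balance (goods + services) = -2136.3 + (-445.0) = -2581.3
Net primary income = 286.7 - 283.9 = 2.8
Net secondary income = -358.6
Current account = -2581.3 + 2.8 + (-358.6) = -2937.1
Financial account = -(-2937.1 + 40.9) = 2896.2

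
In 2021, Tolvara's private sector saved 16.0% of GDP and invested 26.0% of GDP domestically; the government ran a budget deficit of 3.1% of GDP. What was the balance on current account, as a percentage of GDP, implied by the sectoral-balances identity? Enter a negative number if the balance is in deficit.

-13.1

By the sectoral-balances identity, CA = (S_private - I) + (T - G).
Private balance = 16.0 - 26.0 = -10.0
Government balance (T - G) = -3.1
CA = -10.0 + (-3.1) = -13.1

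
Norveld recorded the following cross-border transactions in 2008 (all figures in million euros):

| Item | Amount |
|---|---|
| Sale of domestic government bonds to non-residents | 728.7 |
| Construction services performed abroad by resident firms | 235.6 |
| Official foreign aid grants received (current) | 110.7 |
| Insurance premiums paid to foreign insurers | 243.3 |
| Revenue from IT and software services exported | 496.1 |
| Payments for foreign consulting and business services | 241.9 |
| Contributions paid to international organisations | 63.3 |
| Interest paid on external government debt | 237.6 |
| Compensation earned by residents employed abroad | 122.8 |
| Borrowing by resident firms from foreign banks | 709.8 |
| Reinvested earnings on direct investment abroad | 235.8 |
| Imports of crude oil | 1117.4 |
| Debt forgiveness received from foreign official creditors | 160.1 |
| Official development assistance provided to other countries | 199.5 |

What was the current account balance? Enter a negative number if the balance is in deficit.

-902.0

Goods: -1117.4
Services: 496.1 - 243.3 - 241.9 + 235.6 = 246.5
Primary income: 122.8 - 237.6 + 235.8 = 121.0
Secondary income: 110.7 - 63.3 - 199.5 = -152.1
Current account = (-1117.4) + 246.5 + 121.0 + (-152.1) = -902.0
(Excluded from the current account — financial account: sale of domestic government bonds to non-residents 728.7, borrowing by resident firms from foreign banks 709.8; capital account: debt forgiveness received from foreign official creditors 160.1.)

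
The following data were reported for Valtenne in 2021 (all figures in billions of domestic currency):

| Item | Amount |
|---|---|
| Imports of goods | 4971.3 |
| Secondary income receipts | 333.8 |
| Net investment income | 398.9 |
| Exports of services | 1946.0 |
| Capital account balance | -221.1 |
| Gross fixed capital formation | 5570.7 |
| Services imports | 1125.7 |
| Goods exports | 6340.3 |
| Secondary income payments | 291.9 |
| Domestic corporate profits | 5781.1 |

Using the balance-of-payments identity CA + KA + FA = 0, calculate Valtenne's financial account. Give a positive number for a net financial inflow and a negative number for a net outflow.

-2409.0

Goods balance = 6340.3 - 4971.3 = 1369.0
Services balance = 1946.0 - 1125.7 = 820.3
Trade balance (goods + services) = 1369.0 + 820.3 = 2189.3
Net primary income = 398.9
Net secondary income = 333.8 - 291.9 = 41.9
Current account = 2189.3 + 398.9 + 41.9 = 2630.1
Financial account = -(2630.1 + (-221.1)) = -2409.0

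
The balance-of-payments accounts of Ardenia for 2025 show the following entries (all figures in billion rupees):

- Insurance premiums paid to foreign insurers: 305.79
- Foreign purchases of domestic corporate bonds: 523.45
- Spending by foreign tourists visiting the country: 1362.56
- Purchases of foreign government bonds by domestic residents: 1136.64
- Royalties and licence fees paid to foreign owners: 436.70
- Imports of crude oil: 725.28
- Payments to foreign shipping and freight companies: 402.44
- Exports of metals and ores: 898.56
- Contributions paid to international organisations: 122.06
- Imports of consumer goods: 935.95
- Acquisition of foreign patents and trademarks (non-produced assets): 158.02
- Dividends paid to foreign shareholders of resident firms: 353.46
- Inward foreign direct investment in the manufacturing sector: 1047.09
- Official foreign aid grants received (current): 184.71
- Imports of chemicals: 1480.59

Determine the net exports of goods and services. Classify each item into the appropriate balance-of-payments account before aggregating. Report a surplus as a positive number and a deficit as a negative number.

-2025.63

Goods: -1480.59 + 898.56 - 725.28 - 935.95 = -2243.26
Services: -305.79 + 1362.56 - 402.44 - 436.70 = 217.63
Trade balance = -2243.26 + 217.63 = -2025.63
(Excluded from the trade balance — financial account: foreign purchases of domestic corporate bonds 523.45, purchases of foreign government bonds by domestic residents 1136.64, inward foreign direct investment in the manufacturing sector 1047.09; secondary income: contributions paid to international organisations 122.06, official foreign aid grants received (current) 184.71; capital account: acquisition of foreign patents and trademarks (non-produced assets) 158.02; primary income: dividends paid to foreign shareholders of resident firms 353.46.)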